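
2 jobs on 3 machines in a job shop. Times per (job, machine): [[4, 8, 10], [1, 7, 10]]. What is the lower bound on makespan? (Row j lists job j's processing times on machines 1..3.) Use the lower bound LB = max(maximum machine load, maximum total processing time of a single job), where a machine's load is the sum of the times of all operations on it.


Machine loads:
  Machine 1: 4 + 1 = 5
  Machine 2: 8 + 7 = 15
  Machine 3: 10 + 10 = 20
Max machine load = 20
Job totals:
  Job 1: 22
  Job 2: 18
Max job total = 22
Lower bound = max(20, 22) = 22

22


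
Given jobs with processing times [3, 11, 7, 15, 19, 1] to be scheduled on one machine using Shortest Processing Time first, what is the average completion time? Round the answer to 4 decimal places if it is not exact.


Sort jobs by processing time (SPT order): [1, 3, 7, 11, 15, 19]
Compute completion times sequentially:
  Job 1: processing = 1, completes at 1
  Job 2: processing = 3, completes at 4
  Job 3: processing = 7, completes at 11
  Job 4: processing = 11, completes at 22
  Job 5: processing = 15, completes at 37
  Job 6: processing = 19, completes at 56
Sum of completion times = 131
Average completion time = 131/6 = 21.8333

21.8333


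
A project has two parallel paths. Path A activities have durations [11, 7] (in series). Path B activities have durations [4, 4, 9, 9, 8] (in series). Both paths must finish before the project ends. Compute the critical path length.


Path A total = 11 + 7 = 18
Path B total = 4 + 4 + 9 + 9 + 8 = 34
Critical path = longest path = max(18, 34) = 34

34


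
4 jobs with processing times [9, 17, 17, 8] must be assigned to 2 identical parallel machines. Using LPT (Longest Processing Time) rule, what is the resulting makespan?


Sort jobs in decreasing order (LPT): [17, 17, 9, 8]
Assign each job to the least loaded machine:
  Machine 1: jobs [17, 9], load = 26
  Machine 2: jobs [17, 8], load = 25
Makespan = max load = 26

26


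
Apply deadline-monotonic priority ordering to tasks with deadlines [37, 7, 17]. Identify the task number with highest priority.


Sort tasks by relative deadline (ascending):
  Task 2: deadline = 7
  Task 3: deadline = 17
  Task 1: deadline = 37
Priority order (highest first): [2, 3, 1]
Highest priority task = 2

2


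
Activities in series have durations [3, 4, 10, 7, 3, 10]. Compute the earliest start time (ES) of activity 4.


Activity 4 starts after activities 1 through 3 complete.
Predecessor durations: [3, 4, 10]
ES = 3 + 4 + 10 = 17

17


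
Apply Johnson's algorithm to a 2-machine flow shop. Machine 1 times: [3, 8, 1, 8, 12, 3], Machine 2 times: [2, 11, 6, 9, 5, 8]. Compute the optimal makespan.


Apply Johnson's rule:
  Group 1 (a <= b): [(3, 1, 6), (6, 3, 8), (2, 8, 11), (4, 8, 9)]
  Group 2 (a > b): [(5, 12, 5), (1, 3, 2)]
Optimal job order: [3, 6, 2, 4, 5, 1]
Schedule:
  Job 3: M1 done at 1, M2 done at 7
  Job 6: M1 done at 4, M2 done at 15
  Job 2: M1 done at 12, M2 done at 26
  Job 4: M1 done at 20, M2 done at 35
  Job 5: M1 done at 32, M2 done at 40
  Job 1: M1 done at 35, M2 done at 42
Makespan = 42

42


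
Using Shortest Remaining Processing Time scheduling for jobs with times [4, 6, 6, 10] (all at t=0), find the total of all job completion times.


Since all jobs arrive at t=0, SRPT equals SPT ordering.
SPT order: [4, 6, 6, 10]
Completion times:
  Job 1: p=4, C=4
  Job 2: p=6, C=10
  Job 3: p=6, C=16
  Job 4: p=10, C=26
Total completion time = 4 + 10 + 16 + 26 = 56

56


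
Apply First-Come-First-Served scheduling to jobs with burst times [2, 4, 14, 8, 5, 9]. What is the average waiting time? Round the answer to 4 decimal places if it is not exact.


FCFS order (as given): [2, 4, 14, 8, 5, 9]
Waiting times:
  Job 1: wait = 0
  Job 2: wait = 2
  Job 3: wait = 6
  Job 4: wait = 20
  Job 5: wait = 28
  Job 6: wait = 33
Sum of waiting times = 89
Average waiting time = 89/6 = 14.8333

14.8333


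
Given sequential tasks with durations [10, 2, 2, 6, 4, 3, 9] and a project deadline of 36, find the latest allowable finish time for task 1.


LF(activity 1) = deadline - sum of successor durations
Successors: activities 2 through 7 with durations [2, 2, 6, 4, 3, 9]
Sum of successor durations = 26
LF = 36 - 26 = 10

10


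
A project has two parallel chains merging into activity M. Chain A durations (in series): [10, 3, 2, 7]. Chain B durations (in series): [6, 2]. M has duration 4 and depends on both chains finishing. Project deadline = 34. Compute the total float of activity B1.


Forward pass: ES(B1) = sum of predecessors on chain B = 0
EF = ES + duration = 0 + 6 = 6
Backward pass: LF(M) = deadline = 34; LS(M) = 34 - 4 = 30
LF(B1) = LS(M) - sum(successors on chain B) = 30 - 2 = 28
LS = LF - duration = 28 - 6 = 22
Total float = LS - ES = 22 - 0 = 22

22


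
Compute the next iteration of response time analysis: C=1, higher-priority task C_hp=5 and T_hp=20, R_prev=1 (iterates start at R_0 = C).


R_next = C + ceil(R_prev / T_hp) * C_hp
ceil(1 / 20) = ceil(0.05) = 1
Interference = 1 * 5 = 5
R_next = 1 + 5 = 6

6


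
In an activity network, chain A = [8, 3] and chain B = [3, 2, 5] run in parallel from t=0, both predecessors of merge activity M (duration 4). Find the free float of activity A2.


ES(A2) = sum of predecessors on chain A = 8
EF(A2) = ES + duration = 8 + 3 = 11
Successor of A2 is M. ES(M) = max(sum(A), sum(B)) = max(11, 10) = 11
Free float = ES(successor) - EF(current) = 11 - 11 = 0

0


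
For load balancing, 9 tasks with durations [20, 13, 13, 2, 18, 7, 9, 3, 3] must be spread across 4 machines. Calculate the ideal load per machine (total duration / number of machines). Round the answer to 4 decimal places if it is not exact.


Total processing time = 20 + 13 + 13 + 2 + 18 + 7 + 9 + 3 + 3 = 88
Number of machines = 4
Ideal balanced load = 88 / 4 = 22.0

22.0


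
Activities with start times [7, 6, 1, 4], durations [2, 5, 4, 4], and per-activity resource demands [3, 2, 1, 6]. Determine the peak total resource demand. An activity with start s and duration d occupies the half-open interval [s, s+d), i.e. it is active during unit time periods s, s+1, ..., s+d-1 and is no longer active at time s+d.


Each activity i is active on [start_i, start_i + duration_i).
Compute total resource usage per time slot:
  t=0: active resources = [], total = 0
  t=1: active resources = [1], total = 1
  t=2: active resources = [1], total = 1
  t=3: active resources = [1], total = 1
  t=4: active resources = [1, 6], total = 7
  t=5: active resources = [6], total = 6
  t=6: active resources = [2, 6], total = 8
  t=7: active resources = [3, 2, 6], total = 11
  t=8: active resources = [3, 2], total = 5
  t=9: active resources = [2], total = 2
  t=10: active resources = [2], total = 2
Peak resource demand = 11

11


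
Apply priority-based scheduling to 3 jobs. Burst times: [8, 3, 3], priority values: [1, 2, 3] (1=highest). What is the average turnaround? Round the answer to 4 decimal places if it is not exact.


Sort by priority (ascending = highest first):
Order: [(1, 8), (2, 3), (3, 3)]
Completion times:
  Priority 1, burst=8, C=8
  Priority 2, burst=3, C=11
  Priority 3, burst=3, C=14
Average turnaround = 33/3 = 11.0

11.0


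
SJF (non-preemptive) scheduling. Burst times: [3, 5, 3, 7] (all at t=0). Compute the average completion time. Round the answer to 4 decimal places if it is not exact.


SJF order (ascending): [3, 3, 5, 7]
Completion times:
  Job 1: burst=3, C=3
  Job 2: burst=3, C=6
  Job 3: burst=5, C=11
  Job 4: burst=7, C=18
Average completion = 38/4 = 9.5

9.5


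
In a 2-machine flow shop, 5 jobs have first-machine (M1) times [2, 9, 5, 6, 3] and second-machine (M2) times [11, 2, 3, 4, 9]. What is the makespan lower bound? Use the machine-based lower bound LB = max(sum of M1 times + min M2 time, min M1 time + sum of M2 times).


LB1 = sum(M1 times) + min(M2 times) = 25 + 2 = 27
LB2 = min(M1 times) + sum(M2 times) = 2 + 29 = 31
Lower bound = max(LB1, LB2) = max(27, 31) = 31

31


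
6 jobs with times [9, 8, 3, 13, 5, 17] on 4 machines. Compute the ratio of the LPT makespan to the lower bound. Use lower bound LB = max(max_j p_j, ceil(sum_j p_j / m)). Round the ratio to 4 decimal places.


LPT order: [17, 13, 9, 8, 5, 3]
Machine loads after assignment: [17, 13, 12, 13]
LPT makespan = 17
Lower bound = max(max_job, ceil(total/4)) = max(17, 14) = 17
Ratio = 17 / 17 = 1.0

1.0


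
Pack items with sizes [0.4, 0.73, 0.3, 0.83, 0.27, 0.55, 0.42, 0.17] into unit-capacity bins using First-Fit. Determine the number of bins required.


Place items sequentially using First-Fit:
  Item 0.4 -> new Bin 1
  Item 0.73 -> new Bin 2
  Item 0.3 -> Bin 1 (now 0.7)
  Item 0.83 -> new Bin 3
  Item 0.27 -> Bin 1 (now 0.97)
  Item 0.55 -> new Bin 4
  Item 0.42 -> Bin 4 (now 0.97)
  Item 0.17 -> Bin 2 (now 0.9)
Total bins used = 4

4


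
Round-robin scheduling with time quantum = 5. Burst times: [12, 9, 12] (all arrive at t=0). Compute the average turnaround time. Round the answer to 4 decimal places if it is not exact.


Time quantum = 5
Execution trace:
  J1 runs 5 units, time = 5
  J2 runs 5 units, time = 10
  J3 runs 5 units, time = 15
  J1 runs 5 units, time = 20
  J2 runs 4 units, time = 24
  J3 runs 5 units, time = 29
  J1 runs 2 units, time = 31
  J3 runs 2 units, time = 33
Finish times: [31, 24, 33]
Average turnaround = 88/3 = 29.3333

29.3333


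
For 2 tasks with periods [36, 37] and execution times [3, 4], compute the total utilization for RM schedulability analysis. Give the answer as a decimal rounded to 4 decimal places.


Compute individual utilizations (exact fractions):
  Task 1: C/T = 3/36 = 1/12 (approx. 0.0833)
  Task 2: C/T = 4/37 (approx. 0.1081)
Total utilization U = 1/12 + 4/37 = 85/444
Rounded to 4 decimal places: U = 0.1914
RM (Liu & Layland) bound for 2 tasks = 0.828427; compare with U = 85/444 (approx. 0.191441)
U <= bound, so schedulable by RM sufficient condition.

0.1914


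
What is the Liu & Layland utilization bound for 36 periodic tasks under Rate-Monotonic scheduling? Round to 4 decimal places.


Compute 2^(1/36) = 1.0194406437
Subtract 1: 1.0194406437 - 1 = 0.0194406437
Multiply by n: 36 * 0.0194406437 = 0.6998631732
Round to 4 dp: 0.6999

0.6999


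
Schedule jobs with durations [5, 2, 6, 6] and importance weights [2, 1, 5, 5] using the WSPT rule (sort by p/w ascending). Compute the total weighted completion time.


Compute p/w ratios and sort ascending (WSPT): [(6, 5), (6, 5), (2, 1), (5, 2)]
Compute weighted completion times:
  Job (p=6,w=5): C=6, w*C=5*6=30
  Job (p=6,w=5): C=12, w*C=5*12=60
  Job (p=2,w=1): C=14, w*C=1*14=14
  Job (p=5,w=2): C=19, w*C=2*19=38
Total weighted completion time = 142

142


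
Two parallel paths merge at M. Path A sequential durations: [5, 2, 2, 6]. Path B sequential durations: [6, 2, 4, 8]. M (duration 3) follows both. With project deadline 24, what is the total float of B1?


Forward pass: ES(B1) = sum of predecessors on chain B = 0
EF = ES + duration = 0 + 6 = 6
Backward pass: LF(M) = deadline = 24; LS(M) = 24 - 3 = 21
LF(B1) = LS(M) - sum(successors on chain B) = 21 - 14 = 7
LS = LF - duration = 7 - 6 = 1
Total float = LS - ES = 1 - 0 = 1

1


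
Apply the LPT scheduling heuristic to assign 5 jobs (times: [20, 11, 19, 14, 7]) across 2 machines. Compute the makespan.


Sort jobs in decreasing order (LPT): [20, 19, 14, 11, 7]
Assign each job to the least loaded machine:
  Machine 1: jobs [20, 11, 7], load = 38
  Machine 2: jobs [19, 14], load = 33
Makespan = max load = 38

38


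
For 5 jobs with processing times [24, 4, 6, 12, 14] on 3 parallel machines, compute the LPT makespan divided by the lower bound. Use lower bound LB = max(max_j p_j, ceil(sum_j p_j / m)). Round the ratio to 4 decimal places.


LPT order: [24, 14, 12, 6, 4]
Machine loads after assignment: [24, 18, 18]
LPT makespan = 24
Lower bound = max(max_job, ceil(total/3)) = max(24, 20) = 24
Ratio = 24 / 24 = 1.0

1.0


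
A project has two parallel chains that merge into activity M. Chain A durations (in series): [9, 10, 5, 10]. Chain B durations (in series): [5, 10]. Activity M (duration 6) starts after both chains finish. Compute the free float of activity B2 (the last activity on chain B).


ES(B2) = sum of predecessors on chain B = 5
EF(B2) = ES + duration = 5 + 10 = 15
Successor of B2 is M. ES(M) = max(sum(A), sum(B)) = max(34, 15) = 34
Free float = ES(successor) - EF(current) = 34 - 15 = 19

19


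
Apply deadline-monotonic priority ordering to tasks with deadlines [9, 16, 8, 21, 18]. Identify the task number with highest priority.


Sort tasks by relative deadline (ascending):
  Task 3: deadline = 8
  Task 1: deadline = 9
  Task 2: deadline = 16
  Task 5: deadline = 18
  Task 4: deadline = 21
Priority order (highest first): [3, 1, 2, 5, 4]
Highest priority task = 3

3


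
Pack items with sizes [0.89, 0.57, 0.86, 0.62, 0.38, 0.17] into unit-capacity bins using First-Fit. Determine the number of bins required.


Place items sequentially using First-Fit:
  Item 0.89 -> new Bin 1
  Item 0.57 -> new Bin 2
  Item 0.86 -> new Bin 3
  Item 0.62 -> new Bin 4
  Item 0.38 -> Bin 2 (now 0.95)
  Item 0.17 -> Bin 4 (now 0.79)
Total bins used = 4

4


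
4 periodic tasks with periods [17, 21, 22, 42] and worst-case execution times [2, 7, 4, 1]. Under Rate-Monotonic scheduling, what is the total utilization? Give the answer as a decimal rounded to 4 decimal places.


Compute individual utilizations (exact fractions):
  Task 1: C/T = 2/17 (approx. 0.1176)
  Task 2: C/T = 7/21 = 1/3 (approx. 0.3333)
  Task 3: C/T = 4/22 = 2/11 (approx. 0.1818)
  Task 4: C/T = 1/42 (approx. 0.0238)
Total utilization U = 2/17 + 1/3 + 2/11 + 1/42 = 1719/2618
Rounded to 4 decimal places: U = 0.6566
RM (Liu & Layland) bound for 4 tasks = 0.756828; compare with U = 1719/2618 (approx. 0.656608)
U <= bound, so schedulable by RM sufficient condition.

0.6566


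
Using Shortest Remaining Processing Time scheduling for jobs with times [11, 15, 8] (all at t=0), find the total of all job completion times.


Since all jobs arrive at t=0, SRPT equals SPT ordering.
SPT order: [8, 11, 15]
Completion times:
  Job 1: p=8, C=8
  Job 2: p=11, C=19
  Job 3: p=15, C=34
Total completion time = 8 + 19 + 34 = 61

61


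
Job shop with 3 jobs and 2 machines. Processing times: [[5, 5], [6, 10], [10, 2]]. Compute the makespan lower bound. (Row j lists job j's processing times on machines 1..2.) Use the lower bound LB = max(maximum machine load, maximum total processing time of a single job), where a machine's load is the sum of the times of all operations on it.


Machine loads:
  Machine 1: 5 + 6 + 10 = 21
  Machine 2: 5 + 10 + 2 = 17
Max machine load = 21
Job totals:
  Job 1: 10
  Job 2: 16
  Job 3: 12
Max job total = 16
Lower bound = max(21, 16) = 21

21


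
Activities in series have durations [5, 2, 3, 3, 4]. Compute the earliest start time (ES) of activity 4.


Activity 4 starts after activities 1 through 3 complete.
Predecessor durations: [5, 2, 3]
ES = 5 + 2 + 3 = 10

10


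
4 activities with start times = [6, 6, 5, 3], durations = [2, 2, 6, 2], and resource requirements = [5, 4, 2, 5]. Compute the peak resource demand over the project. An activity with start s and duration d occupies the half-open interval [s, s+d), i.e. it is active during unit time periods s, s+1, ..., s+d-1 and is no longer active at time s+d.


Each activity i is active on [start_i, start_i + duration_i).
Compute total resource usage per time slot:
  t=0: active resources = [], total = 0
  t=1: active resources = [], total = 0
  t=2: active resources = [], total = 0
  t=3: active resources = [5], total = 5
  t=4: active resources = [5], total = 5
  t=5: active resources = [2], total = 2
  t=6: active resources = [5, 4, 2], total = 11
  t=7: active resources = [5, 4, 2], total = 11
  t=8: active resources = [2], total = 2
  t=9: active resources = [2], total = 2
  t=10: active resources = [2], total = 2
Peak resource demand = 11

11


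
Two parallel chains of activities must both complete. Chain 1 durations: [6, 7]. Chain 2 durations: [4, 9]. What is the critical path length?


Path A total = 6 + 7 = 13
Path B total = 4 + 9 = 13
Critical path = longest path = max(13, 13) = 13

13


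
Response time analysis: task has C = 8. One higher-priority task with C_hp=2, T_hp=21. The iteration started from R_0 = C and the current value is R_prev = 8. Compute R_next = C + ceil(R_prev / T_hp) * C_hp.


R_next = C + ceil(R_prev / T_hp) * C_hp
ceil(8 / 21) = ceil(0.381) = 1
Interference = 1 * 2 = 2
R_next = 8 + 2 = 10

10


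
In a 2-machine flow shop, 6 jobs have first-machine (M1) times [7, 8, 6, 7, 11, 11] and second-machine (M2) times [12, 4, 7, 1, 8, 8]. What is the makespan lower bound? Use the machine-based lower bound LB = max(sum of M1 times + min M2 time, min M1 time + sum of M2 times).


LB1 = sum(M1 times) + min(M2 times) = 50 + 1 = 51
LB2 = min(M1 times) + sum(M2 times) = 6 + 40 = 46
Lower bound = max(LB1, LB2) = max(51, 46) = 51

51


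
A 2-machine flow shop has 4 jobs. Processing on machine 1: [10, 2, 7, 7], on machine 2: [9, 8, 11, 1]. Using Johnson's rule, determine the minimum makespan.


Apply Johnson's rule:
  Group 1 (a <= b): [(2, 2, 8), (3, 7, 11)]
  Group 2 (a > b): [(1, 10, 9), (4, 7, 1)]
Optimal job order: [2, 3, 1, 4]
Schedule:
  Job 2: M1 done at 2, M2 done at 10
  Job 3: M1 done at 9, M2 done at 21
  Job 1: M1 done at 19, M2 done at 30
  Job 4: M1 done at 26, M2 done at 31
Makespan = 31

31


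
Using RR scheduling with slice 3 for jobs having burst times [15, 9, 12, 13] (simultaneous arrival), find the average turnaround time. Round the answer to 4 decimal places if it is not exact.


Time quantum = 3
Execution trace:
  J1 runs 3 units, time = 3
  J2 runs 3 units, time = 6
  J3 runs 3 units, time = 9
  J4 runs 3 units, time = 12
  J1 runs 3 units, time = 15
  J2 runs 3 units, time = 18
  J3 runs 3 units, time = 21
  J4 runs 3 units, time = 24
  J1 runs 3 units, time = 27
  J2 runs 3 units, time = 30
  J3 runs 3 units, time = 33
  J4 runs 3 units, time = 36
  J1 runs 3 units, time = 39
  J3 runs 3 units, time = 42
  J4 runs 3 units, time = 45
  J1 runs 3 units, time = 48
  J4 runs 1 units, time = 49
Finish times: [48, 30, 42, 49]
Average turnaround = 169/4 = 42.25

42.25


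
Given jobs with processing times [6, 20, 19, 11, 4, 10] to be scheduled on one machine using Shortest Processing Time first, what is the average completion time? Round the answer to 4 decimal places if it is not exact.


Sort jobs by processing time (SPT order): [4, 6, 10, 11, 19, 20]
Compute completion times sequentially:
  Job 1: processing = 4, completes at 4
  Job 2: processing = 6, completes at 10
  Job 3: processing = 10, completes at 20
  Job 4: processing = 11, completes at 31
  Job 5: processing = 19, completes at 50
  Job 6: processing = 20, completes at 70
Sum of completion times = 185
Average completion time = 185/6 = 30.8333

30.8333


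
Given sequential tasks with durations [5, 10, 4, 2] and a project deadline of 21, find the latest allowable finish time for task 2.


LF(activity 2) = deadline - sum of successor durations
Successors: activities 3 through 4 with durations [4, 2]
Sum of successor durations = 6
LF = 21 - 6 = 15

15


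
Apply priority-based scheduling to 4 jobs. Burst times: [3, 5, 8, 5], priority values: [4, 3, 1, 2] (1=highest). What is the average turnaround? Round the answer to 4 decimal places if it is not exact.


Sort by priority (ascending = highest first):
Order: [(1, 8), (2, 5), (3, 5), (4, 3)]
Completion times:
  Priority 1, burst=8, C=8
  Priority 2, burst=5, C=13
  Priority 3, burst=5, C=18
  Priority 4, burst=3, C=21
Average turnaround = 60/4 = 15.0

15.0


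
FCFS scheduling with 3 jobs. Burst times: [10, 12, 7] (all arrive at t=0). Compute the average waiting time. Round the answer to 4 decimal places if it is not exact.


FCFS order (as given): [10, 12, 7]
Waiting times:
  Job 1: wait = 0
  Job 2: wait = 10
  Job 3: wait = 22
Sum of waiting times = 32
Average waiting time = 32/3 = 10.6667

10.6667


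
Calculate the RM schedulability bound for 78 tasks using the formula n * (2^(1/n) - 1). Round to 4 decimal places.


Compute 2^(1/78) = 1.0089261045
Subtract 1: 1.0089261045 - 1 = 0.0089261045
Multiply by n: 78 * 0.0089261045 = 0.6962361510
Round to 4 dp: 0.6962

0.6962


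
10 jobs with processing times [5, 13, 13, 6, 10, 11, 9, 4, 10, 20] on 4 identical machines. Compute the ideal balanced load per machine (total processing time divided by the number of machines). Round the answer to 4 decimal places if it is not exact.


Total processing time = 5 + 13 + 13 + 6 + 10 + 11 + 9 + 4 + 10 + 20 = 101
Number of machines = 4
Ideal balanced load = 101 / 4 = 25.25

25.25


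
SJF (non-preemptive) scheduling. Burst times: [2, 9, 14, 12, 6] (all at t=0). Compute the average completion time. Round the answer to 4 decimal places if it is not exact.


SJF order (ascending): [2, 6, 9, 12, 14]
Completion times:
  Job 1: burst=2, C=2
  Job 2: burst=6, C=8
  Job 3: burst=9, C=17
  Job 4: burst=12, C=29
  Job 5: burst=14, C=43
Average completion = 99/5 = 19.8

19.8


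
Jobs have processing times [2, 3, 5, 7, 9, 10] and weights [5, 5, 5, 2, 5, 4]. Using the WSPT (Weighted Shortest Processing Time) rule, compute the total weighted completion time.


Compute p/w ratios and sort ascending (WSPT): [(2, 5), (3, 5), (5, 5), (9, 5), (10, 4), (7, 2)]
Compute weighted completion times:
  Job (p=2,w=5): C=2, w*C=5*2=10
  Job (p=3,w=5): C=5, w*C=5*5=25
  Job (p=5,w=5): C=10, w*C=5*10=50
  Job (p=9,w=5): C=19, w*C=5*19=95
  Job (p=10,w=4): C=29, w*C=4*29=116
  Job (p=7,w=2): C=36, w*C=2*36=72
Total weighted completion time = 368

368


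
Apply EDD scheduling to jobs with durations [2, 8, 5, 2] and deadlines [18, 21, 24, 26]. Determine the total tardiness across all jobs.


Sort by due date (EDD order): [(2, 18), (8, 21), (5, 24), (2, 26)]
Compute completion times and tardiness:
  Job 1: p=2, d=18, C=2, tardiness=max(0,2-18)=0
  Job 2: p=8, d=21, C=10, tardiness=max(0,10-21)=0
  Job 3: p=5, d=24, C=15, tardiness=max(0,15-24)=0
  Job 4: p=2, d=26, C=17, tardiness=max(0,17-26)=0
Total tardiness = 0

0


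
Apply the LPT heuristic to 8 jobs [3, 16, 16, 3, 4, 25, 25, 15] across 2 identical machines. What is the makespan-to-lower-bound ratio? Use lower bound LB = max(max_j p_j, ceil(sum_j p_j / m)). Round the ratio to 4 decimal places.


LPT order: [25, 25, 16, 16, 15, 4, 3, 3]
Machine loads after assignment: [56, 51]
LPT makespan = 56
Lower bound = max(max_job, ceil(total/2)) = max(25, 54) = 54
Ratio = 56 / 54 = 1.037

1.037


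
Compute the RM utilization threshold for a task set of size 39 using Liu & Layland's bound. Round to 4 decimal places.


Compute 2^(1/39) = 1.0179318843
Subtract 1: 1.0179318843 - 1 = 0.0179318843
Multiply by n: 39 * 0.0179318843 = 0.6993434877
Round to 4 dp: 0.6993

0.6993


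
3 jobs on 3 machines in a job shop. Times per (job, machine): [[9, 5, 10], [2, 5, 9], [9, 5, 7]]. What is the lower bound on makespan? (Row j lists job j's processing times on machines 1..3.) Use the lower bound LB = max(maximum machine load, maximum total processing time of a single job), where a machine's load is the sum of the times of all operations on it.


Machine loads:
  Machine 1: 9 + 2 + 9 = 20
  Machine 2: 5 + 5 + 5 = 15
  Machine 3: 10 + 9 + 7 = 26
Max machine load = 26
Job totals:
  Job 1: 24
  Job 2: 16
  Job 3: 21
Max job total = 24
Lower bound = max(26, 24) = 26

26


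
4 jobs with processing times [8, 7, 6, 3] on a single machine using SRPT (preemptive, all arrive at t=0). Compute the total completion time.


Since all jobs arrive at t=0, SRPT equals SPT ordering.
SPT order: [3, 6, 7, 8]
Completion times:
  Job 1: p=3, C=3
  Job 2: p=6, C=9
  Job 3: p=7, C=16
  Job 4: p=8, C=24
Total completion time = 3 + 9 + 16 + 24 = 52

52


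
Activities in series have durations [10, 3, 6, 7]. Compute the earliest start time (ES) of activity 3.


Activity 3 starts after activities 1 through 2 complete.
Predecessor durations: [10, 3]
ES = 10 + 3 = 13

13


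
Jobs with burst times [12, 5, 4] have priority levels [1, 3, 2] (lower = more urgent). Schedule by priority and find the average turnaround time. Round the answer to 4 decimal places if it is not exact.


Sort by priority (ascending = highest first):
Order: [(1, 12), (2, 4), (3, 5)]
Completion times:
  Priority 1, burst=12, C=12
  Priority 2, burst=4, C=16
  Priority 3, burst=5, C=21
Average turnaround = 49/3 = 16.3333

16.3333


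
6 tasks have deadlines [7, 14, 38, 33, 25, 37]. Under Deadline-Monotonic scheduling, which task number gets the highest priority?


Sort tasks by relative deadline (ascending):
  Task 1: deadline = 7
  Task 2: deadline = 14
  Task 5: deadline = 25
  Task 4: deadline = 33
  Task 6: deadline = 37
  Task 3: deadline = 38
Priority order (highest first): [1, 2, 5, 4, 6, 3]
Highest priority task = 1

1


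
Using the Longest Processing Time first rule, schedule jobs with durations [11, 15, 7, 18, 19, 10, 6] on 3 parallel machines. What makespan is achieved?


Sort jobs in decreasing order (LPT): [19, 18, 15, 11, 10, 7, 6]
Assign each job to the least loaded machine:
  Machine 1: jobs [19, 7, 6], load = 32
  Machine 2: jobs [18, 10], load = 28
  Machine 3: jobs [15, 11], load = 26
Makespan = max load = 32

32


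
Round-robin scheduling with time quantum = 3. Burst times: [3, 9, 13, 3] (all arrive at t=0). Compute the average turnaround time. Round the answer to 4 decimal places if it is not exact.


Time quantum = 3
Execution trace:
  J1 runs 3 units, time = 3
  J2 runs 3 units, time = 6
  J3 runs 3 units, time = 9
  J4 runs 3 units, time = 12
  J2 runs 3 units, time = 15
  J3 runs 3 units, time = 18
  J2 runs 3 units, time = 21
  J3 runs 3 units, time = 24
  J3 runs 3 units, time = 27
  J3 runs 1 units, time = 28
Finish times: [3, 21, 28, 12]
Average turnaround = 64/4 = 16.0

16.0


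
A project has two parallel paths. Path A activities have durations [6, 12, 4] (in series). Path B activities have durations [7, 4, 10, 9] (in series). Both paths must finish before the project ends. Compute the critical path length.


Path A total = 6 + 12 + 4 = 22
Path B total = 7 + 4 + 10 + 9 = 30
Critical path = longest path = max(22, 30) = 30

30


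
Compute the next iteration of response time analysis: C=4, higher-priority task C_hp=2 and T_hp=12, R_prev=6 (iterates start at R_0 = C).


R_next = C + ceil(R_prev / T_hp) * C_hp
ceil(6 / 12) = ceil(0.5) = 1
Interference = 1 * 2 = 2
R_next = 4 + 2 = 6
R_next = R_prev, so the iteration has converged (response time = 6).

6


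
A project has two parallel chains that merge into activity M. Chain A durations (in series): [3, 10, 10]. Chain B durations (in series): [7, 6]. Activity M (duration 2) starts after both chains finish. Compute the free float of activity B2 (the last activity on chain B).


ES(B2) = sum of predecessors on chain B = 7
EF(B2) = ES + duration = 7 + 6 = 13
Successor of B2 is M. ES(M) = max(sum(A), sum(B)) = max(23, 13) = 23
Free float = ES(successor) - EF(current) = 23 - 13 = 10

10


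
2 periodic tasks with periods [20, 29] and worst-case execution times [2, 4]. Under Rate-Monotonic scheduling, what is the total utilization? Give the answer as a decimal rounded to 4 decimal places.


Compute individual utilizations (exact fractions):
  Task 1: C/T = 2/20 = 1/10 (approx. 0.1)
  Task 2: C/T = 4/29 (approx. 0.1379)
Total utilization U = 1/10 + 4/29 = 69/290
Rounded to 4 decimal places: U = 0.2379
RM (Liu & Layland) bound for 2 tasks = 0.828427; compare with U = 69/290 (approx. 0.237931)
U <= bound, so schedulable by RM sufficient condition.

0.2379


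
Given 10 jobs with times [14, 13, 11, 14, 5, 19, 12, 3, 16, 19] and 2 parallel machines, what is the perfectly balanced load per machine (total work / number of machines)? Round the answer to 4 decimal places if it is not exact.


Total processing time = 14 + 13 + 11 + 14 + 5 + 19 + 12 + 3 + 16 + 19 = 126
Number of machines = 2
Ideal balanced load = 126 / 2 = 63.0

63.0


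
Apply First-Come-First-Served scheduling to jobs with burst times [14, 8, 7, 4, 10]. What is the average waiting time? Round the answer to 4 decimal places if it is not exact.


FCFS order (as given): [14, 8, 7, 4, 10]
Waiting times:
  Job 1: wait = 0
  Job 2: wait = 14
  Job 3: wait = 22
  Job 4: wait = 29
  Job 5: wait = 33
Sum of waiting times = 98
Average waiting time = 98/5 = 19.6

19.6


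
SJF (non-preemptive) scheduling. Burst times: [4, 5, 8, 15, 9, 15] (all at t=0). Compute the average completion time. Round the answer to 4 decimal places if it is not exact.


SJF order (ascending): [4, 5, 8, 9, 15, 15]
Completion times:
  Job 1: burst=4, C=4
  Job 2: burst=5, C=9
  Job 3: burst=8, C=17
  Job 4: burst=9, C=26
  Job 5: burst=15, C=41
  Job 6: burst=15, C=56
Average completion = 153/6 = 25.5

25.5


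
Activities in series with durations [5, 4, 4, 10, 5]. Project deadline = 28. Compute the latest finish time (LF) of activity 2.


LF(activity 2) = deadline - sum of successor durations
Successors: activities 3 through 5 with durations [4, 10, 5]
Sum of successor durations = 19
LF = 28 - 19 = 9

9


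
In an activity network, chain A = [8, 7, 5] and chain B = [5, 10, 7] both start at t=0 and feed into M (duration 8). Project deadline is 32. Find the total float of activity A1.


Forward pass: ES(A1) = sum of predecessors on chain A = 0
EF = ES + duration = 0 + 8 = 8
Backward pass: LF(M) = deadline = 32; LS(M) = 32 - 8 = 24
LF(A1) = LS(M) - sum(successors on chain A) = 24 - 12 = 12
LS = LF - duration = 12 - 8 = 4
Total float = LS - ES = 4 - 0 = 4

4


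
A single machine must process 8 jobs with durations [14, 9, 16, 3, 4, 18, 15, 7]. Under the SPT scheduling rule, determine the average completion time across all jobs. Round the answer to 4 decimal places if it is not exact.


Sort jobs by processing time (SPT order): [3, 4, 7, 9, 14, 15, 16, 18]
Compute completion times sequentially:
  Job 1: processing = 3, completes at 3
  Job 2: processing = 4, completes at 7
  Job 3: processing = 7, completes at 14
  Job 4: processing = 9, completes at 23
  Job 5: processing = 14, completes at 37
  Job 6: processing = 15, completes at 52
  Job 7: processing = 16, completes at 68
  Job 8: processing = 18, completes at 86
Sum of completion times = 290
Average completion time = 290/8 = 36.25

36.25


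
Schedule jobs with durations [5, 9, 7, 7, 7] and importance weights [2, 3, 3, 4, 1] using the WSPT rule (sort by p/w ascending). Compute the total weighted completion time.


Compute p/w ratios and sort ascending (WSPT): [(7, 4), (7, 3), (5, 2), (9, 3), (7, 1)]
Compute weighted completion times:
  Job (p=7,w=4): C=7, w*C=4*7=28
  Job (p=7,w=3): C=14, w*C=3*14=42
  Job (p=5,w=2): C=19, w*C=2*19=38
  Job (p=9,w=3): C=28, w*C=3*28=84
  Job (p=7,w=1): C=35, w*C=1*35=35
Total weighted completion time = 227

227


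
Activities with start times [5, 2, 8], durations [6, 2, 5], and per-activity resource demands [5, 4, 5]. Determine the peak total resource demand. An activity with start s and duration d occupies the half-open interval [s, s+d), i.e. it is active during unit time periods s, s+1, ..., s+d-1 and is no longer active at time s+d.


Each activity i is active on [start_i, start_i + duration_i).
Compute total resource usage per time slot:
  t=0: active resources = [], total = 0
  t=1: active resources = [], total = 0
  t=2: active resources = [4], total = 4
  t=3: active resources = [4], total = 4
  t=4: active resources = [], total = 0
  t=5: active resources = [5], total = 5
  t=6: active resources = [5], total = 5
  t=7: active resources = [5], total = 5
  t=8: active resources = [5, 5], total = 10
  t=9: active resources = [5, 5], total = 10
  t=10: active resources = [5, 5], total = 10
  t=11: active resources = [5], total = 5
  t=12: active resources = [5], total = 5
Peak resource demand = 10

10


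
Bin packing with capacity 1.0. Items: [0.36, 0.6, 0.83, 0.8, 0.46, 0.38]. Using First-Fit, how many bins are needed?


Place items sequentially using First-Fit:
  Item 0.36 -> new Bin 1
  Item 0.6 -> Bin 1 (now 0.96)
  Item 0.83 -> new Bin 2
  Item 0.8 -> new Bin 3
  Item 0.46 -> new Bin 4
  Item 0.38 -> Bin 4 (now 0.84)
Total bins used = 4

4


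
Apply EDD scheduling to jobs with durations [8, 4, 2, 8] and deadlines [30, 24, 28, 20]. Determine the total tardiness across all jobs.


Sort by due date (EDD order): [(8, 20), (4, 24), (2, 28), (8, 30)]
Compute completion times and tardiness:
  Job 1: p=8, d=20, C=8, tardiness=max(0,8-20)=0
  Job 2: p=4, d=24, C=12, tardiness=max(0,12-24)=0
  Job 3: p=2, d=28, C=14, tardiness=max(0,14-28)=0
  Job 4: p=8, d=30, C=22, tardiness=max(0,22-30)=0
Total tardiness = 0

0


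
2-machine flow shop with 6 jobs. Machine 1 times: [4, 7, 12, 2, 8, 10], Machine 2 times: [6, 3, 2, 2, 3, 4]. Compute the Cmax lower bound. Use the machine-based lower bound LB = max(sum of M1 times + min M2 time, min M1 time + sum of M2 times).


LB1 = sum(M1 times) + min(M2 times) = 43 + 2 = 45
LB2 = min(M1 times) + sum(M2 times) = 2 + 20 = 22
Lower bound = max(LB1, LB2) = max(45, 22) = 45

45


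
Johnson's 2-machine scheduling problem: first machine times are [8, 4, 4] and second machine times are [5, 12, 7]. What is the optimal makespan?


Apply Johnson's rule:
  Group 1 (a <= b): [(2, 4, 12), (3, 4, 7)]
  Group 2 (a > b): [(1, 8, 5)]
Optimal job order: [2, 3, 1]
Schedule:
  Job 2: M1 done at 4, M2 done at 16
  Job 3: M1 done at 8, M2 done at 23
  Job 1: M1 done at 16, M2 done at 28
Makespan = 28

28


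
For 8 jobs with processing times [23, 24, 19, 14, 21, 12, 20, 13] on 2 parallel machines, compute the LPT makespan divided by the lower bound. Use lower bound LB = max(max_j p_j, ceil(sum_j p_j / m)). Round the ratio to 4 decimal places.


LPT order: [24, 23, 21, 20, 19, 14, 13, 12]
Machine loads after assignment: [75, 71]
LPT makespan = 75
Lower bound = max(max_job, ceil(total/2)) = max(24, 73) = 73
Ratio = 75 / 73 = 1.0274

1.0274


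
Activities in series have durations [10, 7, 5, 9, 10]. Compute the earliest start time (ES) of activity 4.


Activity 4 starts after activities 1 through 3 complete.
Predecessor durations: [10, 7, 5]
ES = 10 + 7 + 5 = 22

22


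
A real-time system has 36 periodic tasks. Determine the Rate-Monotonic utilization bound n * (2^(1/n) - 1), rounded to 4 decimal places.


Compute 2^(1/36) = 1.0194406437
Subtract 1: 1.0194406437 - 1 = 0.0194406437
Multiply by n: 36 * 0.0194406437 = 0.6998631732
Round to 4 dp: 0.6999

0.6999


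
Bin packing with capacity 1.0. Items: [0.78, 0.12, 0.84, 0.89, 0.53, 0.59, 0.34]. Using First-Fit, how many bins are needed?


Place items sequentially using First-Fit:
  Item 0.78 -> new Bin 1
  Item 0.12 -> Bin 1 (now 0.9)
  Item 0.84 -> new Bin 2
  Item 0.89 -> new Bin 3
  Item 0.53 -> new Bin 4
  Item 0.59 -> new Bin 5
  Item 0.34 -> Bin 4 (now 0.87)
Total bins used = 5

5


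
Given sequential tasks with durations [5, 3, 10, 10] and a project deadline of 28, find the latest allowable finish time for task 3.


LF(activity 3) = deadline - sum of successor durations
Successors: activities 4 through 4 with durations [10]
Sum of successor durations = 10
LF = 28 - 10 = 18

18


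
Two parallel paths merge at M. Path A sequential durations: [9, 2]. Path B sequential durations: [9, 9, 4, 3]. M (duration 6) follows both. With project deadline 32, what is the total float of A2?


Forward pass: ES(A2) = sum of predecessors on chain A = 9
EF = ES + duration = 9 + 2 = 11
Backward pass: LF(M) = deadline = 32; LS(M) = 32 - 6 = 26
LF(A2) = LS(M) - sum(successors on chain A) = 26 - 0 = 26
LS = LF - duration = 26 - 2 = 24
Total float = LS - ES = 24 - 9 = 15

15


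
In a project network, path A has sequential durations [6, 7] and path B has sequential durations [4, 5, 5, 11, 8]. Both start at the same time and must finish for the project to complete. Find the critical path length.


Path A total = 6 + 7 = 13
Path B total = 4 + 5 + 5 + 11 + 8 = 33
Critical path = longest path = max(13, 33) = 33

33


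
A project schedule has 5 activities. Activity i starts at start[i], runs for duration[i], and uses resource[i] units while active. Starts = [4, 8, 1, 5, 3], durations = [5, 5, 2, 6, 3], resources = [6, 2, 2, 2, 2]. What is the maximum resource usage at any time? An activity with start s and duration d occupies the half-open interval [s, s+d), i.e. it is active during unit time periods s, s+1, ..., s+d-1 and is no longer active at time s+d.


Each activity i is active on [start_i, start_i + duration_i).
Compute total resource usage per time slot:
  t=0: active resources = [], total = 0
  t=1: active resources = [2], total = 2
  t=2: active resources = [2], total = 2
  t=3: active resources = [2], total = 2
  t=4: active resources = [6, 2], total = 8
  t=5: active resources = [6, 2, 2], total = 10
  t=6: active resources = [6, 2], total = 8
  t=7: active resources = [6, 2], total = 8
  t=8: active resources = [6, 2, 2], total = 10
  t=9: active resources = [2, 2], total = 4
  t=10: active resources = [2, 2], total = 4
  t=11: active resources = [2], total = 2
  t=12: active resources = [2], total = 2
Peak resource demand = 10

10


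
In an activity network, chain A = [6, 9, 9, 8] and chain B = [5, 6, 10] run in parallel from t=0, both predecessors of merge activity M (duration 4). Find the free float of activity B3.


ES(B3) = sum of predecessors on chain B = 11
EF(B3) = ES + duration = 11 + 10 = 21
Successor of B3 is M. ES(M) = max(sum(A), sum(B)) = max(32, 21) = 32
Free float = ES(successor) - EF(current) = 32 - 21 = 11

11


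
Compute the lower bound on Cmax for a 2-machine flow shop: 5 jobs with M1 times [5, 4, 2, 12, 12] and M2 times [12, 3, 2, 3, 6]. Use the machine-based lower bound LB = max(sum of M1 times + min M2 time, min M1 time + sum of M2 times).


LB1 = sum(M1 times) + min(M2 times) = 35 + 2 = 37
LB2 = min(M1 times) + sum(M2 times) = 2 + 26 = 28
Lower bound = max(LB1, LB2) = max(37, 28) = 37

37


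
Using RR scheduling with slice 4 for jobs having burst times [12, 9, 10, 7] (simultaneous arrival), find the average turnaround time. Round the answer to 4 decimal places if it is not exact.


Time quantum = 4
Execution trace:
  J1 runs 4 units, time = 4
  J2 runs 4 units, time = 8
  J3 runs 4 units, time = 12
  J4 runs 4 units, time = 16
  J1 runs 4 units, time = 20
  J2 runs 4 units, time = 24
  J3 runs 4 units, time = 28
  J4 runs 3 units, time = 31
  J1 runs 4 units, time = 35
  J2 runs 1 units, time = 36
  J3 runs 2 units, time = 38
Finish times: [35, 36, 38, 31]
Average turnaround = 140/4 = 35.0

35.0


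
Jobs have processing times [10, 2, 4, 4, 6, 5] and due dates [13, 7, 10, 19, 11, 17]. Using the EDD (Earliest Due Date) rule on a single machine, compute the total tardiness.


Sort by due date (EDD order): [(2, 7), (4, 10), (6, 11), (10, 13), (5, 17), (4, 19)]
Compute completion times and tardiness:
  Job 1: p=2, d=7, C=2, tardiness=max(0,2-7)=0
  Job 2: p=4, d=10, C=6, tardiness=max(0,6-10)=0
  Job 3: p=6, d=11, C=12, tardiness=max(0,12-11)=1
  Job 4: p=10, d=13, C=22, tardiness=max(0,22-13)=9
  Job 5: p=5, d=17, C=27, tardiness=max(0,27-17)=10
  Job 6: p=4, d=19, C=31, tardiness=max(0,31-19)=12
Total tardiness = 32

32


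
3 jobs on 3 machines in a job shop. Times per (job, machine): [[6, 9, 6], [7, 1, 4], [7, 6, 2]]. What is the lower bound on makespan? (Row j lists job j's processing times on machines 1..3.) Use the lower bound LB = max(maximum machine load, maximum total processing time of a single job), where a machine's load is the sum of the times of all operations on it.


Machine loads:
  Machine 1: 6 + 7 + 7 = 20
  Machine 2: 9 + 1 + 6 = 16
  Machine 3: 6 + 4 + 2 = 12
Max machine load = 20
Job totals:
  Job 1: 21
  Job 2: 12
  Job 3: 15
Max job total = 21
Lower bound = max(20, 21) = 21

21


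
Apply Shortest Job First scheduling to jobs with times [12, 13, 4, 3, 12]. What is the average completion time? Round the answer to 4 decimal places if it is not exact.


SJF order (ascending): [3, 4, 12, 12, 13]
Completion times:
  Job 1: burst=3, C=3
  Job 2: burst=4, C=7
  Job 3: burst=12, C=19
  Job 4: burst=12, C=31
  Job 5: burst=13, C=44
Average completion = 104/5 = 20.8

20.8
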